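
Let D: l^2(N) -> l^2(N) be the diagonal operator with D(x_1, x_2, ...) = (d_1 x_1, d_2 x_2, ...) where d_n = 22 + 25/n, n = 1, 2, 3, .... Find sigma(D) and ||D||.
sigma(D) = {22 + 25/n : n ≥ 1} ∪ {22}; ||D|| = 47

A bounded diagonal operator on l^2 with diagonal entries d_n has spectrum equal to the closure of {d_n : n ≥ 1}: every d_n is an eigenvalue (with eigenvector e_n), so {d_n} ⊂ sigma(D); the spectrum is closed, so its closure is too; and for lambda not in the closure, (D - lambda I) has bounded inverse (the diagonal entries 1/(d_n - lambda) are bounded). For our sequence d_n = 22 + 25/n, n = 1, 2, 3, ...:
  - {d_n} = {22 + 25/n : n ≥ 1}; the only limit point is 22
  - closure = {22 + 25/n : n ≥ 1} ∪ {22}
For the norm: a diagonal operator has ||D|| = sup_n |d_n|. Here d_n = 22 + 25/n is positive and decreasing, so sup_n |d_n| = d_1 = 22 + 25 = 47. So ||D|| = 47.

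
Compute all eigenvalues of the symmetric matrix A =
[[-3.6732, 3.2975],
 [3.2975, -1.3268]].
sigma(A) ≈ {-6, 1}

A is real symmetric, so its spectrum consists of real eigenvalues. Expanding the characteristic polynomial of the displayed matrix gives
  det(λ I - A) = p(λ) = λ^2 + (5)λ + (-6).
Solving p(λ) = 0 yields eigenvalues ≈ -6, 1. (A is shown rounded to 4 decimals, so these recover the underlying integer eigenvalues to within that precision.)
Verification: the trace of A = -5 equals the sum of eigenvalues -5, and det(A) ≈ -5.9999 matches the eigenvalue product -6.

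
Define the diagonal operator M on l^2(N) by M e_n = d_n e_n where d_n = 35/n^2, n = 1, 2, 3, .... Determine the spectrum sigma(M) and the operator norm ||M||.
sigma(M) = {35/n^2 : n ≥ 1} ∪ {0}; ||M|| = 35

A bounded diagonal operator on l^2 with diagonal entries d_n has spectrum equal to the closure of {d_n : n ≥ 1}: every d_n is an eigenvalue (with eigenvector e_n), so {d_n} ⊂ sigma(M); the spectrum is closed, so its closure is too; and for lambda not in the closure, (M - lambda I) has bounded inverse (the diagonal entries 1/(d_n - lambda) are bounded). For our sequence d_n = 35/n^2, n = 1, 2, 3, ...:
  - {d_n} = {35/n^2 : n ≥ 1}; the only limit point is 0
  - closure = {35/n^2 : n ≥ 1} ∪ {0}
For the norm: a diagonal operator has ||M|| = sup_n |d_n|. Here d_n = 35/n^2 is positive and decreasing, so sup_n |d_n| = d_1 = 35. So ||M|| = 35.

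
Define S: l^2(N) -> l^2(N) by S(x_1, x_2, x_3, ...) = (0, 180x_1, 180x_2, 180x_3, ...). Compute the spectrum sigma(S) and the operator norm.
sigma(S) = closed disk {z in C : |z| ≤ 180}; ||S|| = 180

Note S = 180·U where U is the unit right shift (U x)_k = x_{k-1} (with x_0 := 0); so ||S|| = 180||U|| and sigma(S) = 180·sigma(U). ||S x||^2 = sum_{k≥1} |180x_k|^2 = 32400||x||^2, so ||S|| = 180 and sigma(S) ⊂ {|z| ≤ 180}. For any |lambda| < 180, the equation (S - lambda I) x = 0 forces x_1 = 0, then 180x_k = lambda x_{k+1} ⇒ x = 0, so S has no eigenvalues. But (S - lambda I) is not surjective for |lambda| < 180: solving (S - lambda I) x = e_1 would require x_n proportional to (lambda/180)^(-n), which is not in l^2. So every |lambda| < 180 lies in the residual spectrum. The boundary |lambda| = 180 is in the approximate point spectrum (the spectrum is closed). Hence sigma(S) is the closed disk of radius 180.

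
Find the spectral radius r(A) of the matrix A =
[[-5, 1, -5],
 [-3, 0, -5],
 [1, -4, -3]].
r(A) ≈ 7.0517

The eigenvalues of A are the roots of its characteristic polynomial. With M = A (coefficients from the trace, the sum of principal 2x2 minors, and det A):
  p(λ) = det(λ I - M) = λ^3 + 8λ^2 + 3λ - 26.
No integer candidate from the rational root theorem (±divisors of 26) is a root, so the roots are irrational. The cubic discriminant is Δ = 24232 > 0, so there are three distinct real roots. p(-8) = -50 and p(-7) = 2 have opposite signs, so a root lies in (-8, -7); Newton's method refines it to λ ≈ -7.0517. p(-3) = 10 and p(-2) = -8 have opposite signs, so a root lies in (-3, -2); Newton's method refines it to λ ≈ -2.452. p(1) = -14 and p(2) = 20 have opposite signs, so a root lies in (1, 2); Newton's method refines it to λ ≈ 1.5037. Check (Vieta): the three roots sum to -8, matching tr M = -8.
Thus the eigenvalues (to 4 decimals) are -7.0517 (modulus 7.0517); -2.452 (modulus 2.452); 1.5037 (modulus 1.5037). The spectral radius is the largest modulus: r(A) ≈ 7.0517. (Cross-check: r(A) ≤ ||A||_2 ≈ 9.2682; equality holds whenever A is normal, though it can also hold for some non-normal A.)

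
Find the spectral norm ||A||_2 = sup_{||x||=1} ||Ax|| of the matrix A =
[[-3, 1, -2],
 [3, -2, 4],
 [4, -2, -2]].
||A||_2 ≈ 6.9423 (= sqrt(largest eigenvalue of A^T A))

||A||_2 = sigma_max(A) = sqrt(lambda_max(A^T A)). Form the symmetric matrix M = A^T A =
[[34, -17, 10],
 [-17, 9, -6],
 [10, -6, 24]].
Its characteristic polynomial (trace, sum of principal 2x2 minors, determinant of M give the coefficients) is
  p(λ) = det(λ I - M) = λ^3 - 67λ^2 + 913λ - 324.
No integer candidate from the rational root theorem (±divisors of 324) is a root, so the roots are irrational. The cubic discriminant is Δ = 661823325 > 0, so there are three distinct real roots. p(0) = -324 and p(1) = 523 have opposite signs, so a root lies in (0, 1); Newton's method refines it to λ ≈ 0.3646. p(18) = 234 and p(19) = -305 have opposite signs, so a root lies in (18, 19); Newton's method refines it to λ ≈ 18.4394. p(48) = -276 and p(49) = 1195 have opposite signs, so a root lies in (48, 49); Newton's method refines it to λ ≈ 48.196. Check (Vieta): the three roots sum to 67, matching tr M = 67.
So the eigenvalues of A^T A are ≈ 0.3646, 18.4394, 48.196 (all ≥ 0, as they must be for A^T A). The largest is λ_max ≈ 48.196, hence ||A||_2 = sqrt(λ_max) ≈ 6.9423.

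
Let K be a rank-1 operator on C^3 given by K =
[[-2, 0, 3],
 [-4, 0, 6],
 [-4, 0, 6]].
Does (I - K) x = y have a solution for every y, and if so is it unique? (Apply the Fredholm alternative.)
(I - K) is invertible (det(I - K) = -3 ≠ 0), so for every y in C^3 the equation (I - K) x = y has a unique solution.

K has rank 1, so it is an outer product K = u v^T: every row of K is a multiple of one row vector. Reading off the entries, u = (1, 2, 2) and v = (-2, 0, 3) (row i of K equals u_i·v^T). A rank-one matrix u v^T satisfies K u = u (v·u) and kills the (2)-dimensional subspace v^⊥, so its characteristic polynomial is lambda^2 (lambda - v·u) with v·u = tr K = 4. Hence the eigenvalues of I - K are 1 (multiplicity 2) and 1 - (4) = -3, so det(I - K) = -3. (Direct check: I - K =
[[3, 0, -3],
 [4, 1, -6],
 [4, 0, -5]]
has determinant -3.) The finite-dimensional Fredholm alternative says: either (I - K) is invertible, or ker(I - K) ≠ {0} and then range(I - K) = ker((I - K)^*)^⊥, with dim ker(I - K) = dim ker((I - K)^*). Since det(I - K) ≠ 0, 1 is not an eigenvalue of K and ker(I - K) = {0}, so we are in the first case: for every y there is a unique x = (I - K)^(-1) y. Explicitly, by the Sherman–Morrison formula, (I - u v^T)^(-1) = I + u v^T/(1 - v·u), i.e. (I - K)^(-1) = I + K/(-3).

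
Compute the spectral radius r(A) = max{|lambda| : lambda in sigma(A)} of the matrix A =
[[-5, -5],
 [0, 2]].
r(A) = 5

The eigenvalues of A are the roots of its characteristic polynomial. With M = A (coefficients from the trace and determinant):
  p(λ) = det(λ I - M) = λ^2 + 3λ - 10.
For λ^2 + 3λ - 10 the discriminant is 49. It is a perfect square (7^2), so the roots are rational: λ = (-3 ± 7)/2 = 2, -5.
Thus the eigenvalues (to 4 decimals) are 2 (modulus 2); -5 (modulus 5). The spectral radius is the largest modulus: r(A) = 5. (Cross-check: r(A) ≤ ||A||_2 ≈ 7.2166; equality holds whenever A is normal, though it can also hold for some non-normal A.)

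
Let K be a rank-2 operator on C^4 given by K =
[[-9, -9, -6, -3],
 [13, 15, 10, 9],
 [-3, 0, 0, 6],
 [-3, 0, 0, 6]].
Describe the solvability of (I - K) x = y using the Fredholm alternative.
(I - K) is invertible (det(I - K) = -20 ≠ 0), so for every y in C^4 the equation (I - K) x = y has a unique solution.

K has rank 2 and factors as K = U V^T = u1 v1^T + u2 v2^T with u1 = (0, -2, -3, -3), v1 = (-2, -3, -2, -3), u2 = (3, -3, 3, 3), v2 = (-3, -3, -2, -1) (multiplying out reproduces the displayed K). The nonzero eigenvalues of U V^T coincide with those of the 2 x 2 matrix G = V^T U = [[v1·u1, v1·u2], [v2·u1, v2·u2]] = [[21, -12], [15, -9]], and by the Sylvester determinant identity det(I_4 - U V^T) = det(I_2 - V^T U) = det([[-20, 12], [-15, 10]]) = (-20)(10) - (12)(-15) = -20. (Direct check: I - K =
[[10, 9, 6, 3],
 [-13, -14, -10, -9],
 [3, 0, 1, -6],
 [3, 0, 0, -5]]
has determinant -20.) The finite-dimensional Fredholm alternative says: either (I - K) is invertible, or ker(I - K) ≠ {0} and then range(I - K) = ker((I - K)^*)^⊥, with dim ker(I - K) = dim ker((I - K)^*). Since det(I - K) ≠ 0, 1 is not an eigenvalue of K and ker(I - K) = {0}, so we are in the first case: for every y there is a unique x = (I - K)^(-1) y. (Explicitly, by the Woodbury identity, (I - U V^T)^(-1) = I + U (I_2 - G)^(-1) V^T.)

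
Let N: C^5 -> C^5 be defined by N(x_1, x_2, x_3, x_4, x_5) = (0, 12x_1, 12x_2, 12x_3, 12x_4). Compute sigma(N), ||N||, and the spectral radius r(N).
sigma(N) = {0}; ||N|| = 12; r(N) = 0. (N is nilpotent with N^5 = 0.)

On C^5, N is a strictly lower-triangular matrix with 12 on the subdiagonal and zeros elsewhere, so its characteristic polynomial is lambda^5 and every eigenvalue is 0: sigma(N) = {0}. For the operator norm, N e_i = 12e_{i+1} for i = 1, ..., 4 and N e_5 = 0, so the singular values of N are 12 (with multiplicity 4) and 0; hence ||N|| = 12. The spectral radius r(N) = max|lambda| = 0. Note ||N|| > r(N) — characteristic of non-normal nilpotent operators. Indeed N^5 = 0.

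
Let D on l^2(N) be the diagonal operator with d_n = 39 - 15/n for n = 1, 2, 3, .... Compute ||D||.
||D|| = 39

For a diagonal operator on l^2 with entries d_n, ||D|| = sup_n |d_n|. Here d_1 = 24, d_2 = 63/2, ..., and d_n = 39 - 15/n increases monotonically toward 39. All terms lie in [24, 39), so |d_n| = d_n and the supremum is the limit 39, which is not attained by any individual d_n. Hence ||D|| = 39.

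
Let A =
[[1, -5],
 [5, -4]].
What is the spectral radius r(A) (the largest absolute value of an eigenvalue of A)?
r(A) = sqrt(21) ≈ 4.5826

The eigenvalues of A are the roots of its characteristic polynomial. With M = A (coefficients from the trace and determinant):
  p(λ) = det(λ I - M) = λ^2 + 3λ + 21.
For λ^2 + 3λ + 21 the discriminant is -75. It is negative, so the roots are the complex-conjugate pair λ = -3/2 ± (sqrt(75)/2) i ≈ -1.5 ± 4.3301i. For a conjugate pair the product of the roots equals the constant term, so |λ|^2 = 21 and |λ| = sqrt(21) ≈ 4.5826.
Thus the eigenvalues (to 4 decimals) are -1.5 ± 4.3301i (modulus 4.5826). The spectral radius is the largest modulus: r(A) = sqrt(21) ≈ 4.5826. (Cross-check: r(A) ≤ ||A||_2 ≈ 7.7202; equality holds whenever A is normal, though it can also hold for some non-normal A.)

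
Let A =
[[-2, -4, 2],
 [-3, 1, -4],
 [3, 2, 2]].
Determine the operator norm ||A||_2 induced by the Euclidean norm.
||A||_2 ≈ 6.1081 (= sqrt(largest eigenvalue of A^T A))

||A||_2 = sigma_max(A) = sqrt(lambda_max(A^T A)). Form the symmetric matrix M = A^T A =
[[22, 11, 14],
 [11, 21, -8],
 [14, -8, 24]].
Its characteristic polynomial (trace, sum of principal 2x2 minors, determinant of M give the coefficients) is
  p(λ) = det(λ I - M) = λ^3 - 67λ^2 + 1113λ - 196.
No integer candidate from the rational root theorem (±divisors of 196) is a root, so the roots are irrational. The cubic discriminant is Δ = 72085517 > 0, so there are three distinct real roots. p(0) = -196 and p(1) = 851 have opposite signs, so a root lies in (0, 1); Newton's method refines it to λ ≈ 0.178. p(29) = 123 and p(30) = -106 have opposite signs, so a root lies in (29, 30); Newton's method refines it to λ ≈ 29.5136. p(37) = -85 and p(38) = 222 have opposite signs, so a root lies in (37, 38); Newton's method refines it to λ ≈ 37.3083. Check (Vieta): the three roots sum to 67, matching tr M = 67.
So the eigenvalues of A^T A are ≈ 0.178, 29.5136, 37.3083 (all ≥ 0, as they must be for A^T A). The largest is λ_max ≈ 37.3083, hence ||A||_2 = sqrt(λ_max) ≈ 6.1081.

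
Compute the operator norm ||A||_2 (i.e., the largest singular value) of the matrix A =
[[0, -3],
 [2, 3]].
||A||_2 = sqrt((22 + sqrt(340))/2) ≈ 4.4966 (= sqrt(largest eigenvalue of A^T A))

||A||_2 = sigma_max(A) = sqrt(lambda_max(A^T A)). Form the symmetric matrix M = A^T A =
[[4, 6],
 [6, 18]].
Its characteristic polynomial (trace, determinant of M give the coefficients) is
  p(λ) = det(λ I - M) = λ^2 - 22λ + 36.
For λ^2 - 22λ + 36 the discriminant is 340. It is nonnegative but not a perfect square, so the roots are real and irrational: λ = (22 ± sqrt(340))/2 ≈ 20.2195, 1.7805.
So the eigenvalues of A^T A are ≈ 1.7805, 20.2195 (all ≥ 0, as they must be for A^T A). The largest is λ_max = (22 + sqrt(340))/2 ≈ 20.2195, hence ||A||_2 = sqrt(λ_max) = sqrt((22 + sqrt(340))/2) ≈ 4.4966.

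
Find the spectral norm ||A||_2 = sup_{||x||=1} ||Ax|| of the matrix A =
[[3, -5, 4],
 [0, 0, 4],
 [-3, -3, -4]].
||A||_2 ≈ 8.0325 (= sqrt(largest eigenvalue of A^T A))

||A||_2 = sigma_max(A) = sqrt(lambda_max(A^T A)). Form the symmetric matrix M = A^T A =
[[18, -6, 24],
 [-6, 34, -8],
 [24, -8, 48]].
Its characteristic polynomial (trace, sum of principal 2x2 minors, determinant of M give the coefficients) is
  p(λ) = det(λ I - M) = λ^3 - 100λ^2 + 2432λ - 9216.
No integer candidate from the rational root theorem (±divisors of 9216) is a root, so the roots are irrational. The cubic discriminant is Δ = 2795503616 > 0, so there are three distinct real roots. p(4) = -1024 and p(5) = 569 have opposite signs, so a root lies in (4, 5); Newton's method refines it to λ ≈ 4.6302. p(30) = 744 and p(31) = -133 have opposite signs, so a root lies in (30, 31); Newton's method refines it to λ ≈ 30.8495. p(64) = -1024 and p(65) = 989 have opposite signs, so a root lies in (64, 65); Newton's method refines it to λ ≈ 64.5203. Check (Vieta): the three roots sum to 100, matching tr M = 100.
So the eigenvalues of A^T A are ≈ 4.6302, 30.8495, 64.5203 (all ≥ 0, as they must be for A^T A). The largest is λ_max ≈ 64.5203, hence ||A||_2 = sqrt(λ_max) ≈ 8.0325.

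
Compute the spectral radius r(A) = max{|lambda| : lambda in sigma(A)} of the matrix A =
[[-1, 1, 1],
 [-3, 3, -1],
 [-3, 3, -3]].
r(A) = 1

The eigenvalues of A are the roots of its characteristic polynomial. With M = A (coefficients from the trace, the sum of principal 2x2 minors, and det A):
  p(λ) = det(λ I - M) = λ^3 + λ^2.
The constant term is 0, so λ = 0 is a root. Dividing out λ leaves p(λ) = λ(λ^2 + λ). For λ^2 + λ the discriminant is 1. It is a perfect square (1^2), so the roots are rational: λ = (-1 ± 1)/2 = 0, -1.
Thus the eigenvalues (to 4 decimals) are 0 (modulus 0); -1 (modulus 1). The spectral radius is the largest modulus: r(A) = 1. (Cross-check: r(A) ≤ ||A||_2 ≈ 6.7155; equality holds whenever A is normal, though it can also hold for some non-normal A.)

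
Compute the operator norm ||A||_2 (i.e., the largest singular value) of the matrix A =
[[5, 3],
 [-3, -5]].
||A||_2 = 8 (= sqrt(largest eigenvalue of A^T A))

||A||_2 = sigma_max(A) = sqrt(lambda_max(A^T A)). Form the symmetric matrix M = A^T A =
[[34, 30],
 [30, 34]].
Its characteristic polynomial (trace, determinant of M give the coefficients) is
  p(λ) = det(λ I - M) = λ^2 - 68λ + 256.
For λ^2 - 68λ + 256 the discriminant is 3600. It is a perfect square (60^2), so the roots are rational: λ = (68 ± 60)/2 = 64, 4.
So the eigenvalues of A^T A are ≈ 4, 64 (all ≥ 0, as they must be for A^T A). The largest is λ_max = 64, hence ||A||_2 = sqrt(λ_max) = 8.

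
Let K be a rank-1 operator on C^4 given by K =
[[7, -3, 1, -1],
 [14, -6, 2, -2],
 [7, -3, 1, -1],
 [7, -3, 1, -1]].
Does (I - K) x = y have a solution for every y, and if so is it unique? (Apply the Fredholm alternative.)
(I - K) is singular (det(I - K) = 0, i.e. 1 ∈ sigma(K)). (I - K) x = y is solvable iff y ⊥ ker((I - K)^*) = span{(7, -3, 1, -1)}, i.e. iff 7y_1 - 3y_2 + y_3 - y_4 = 0. When solvable, the solutions are x = y + c·(1, 2, 1, 1), c arbitrary (ker(I - K) = span{(1, 2, 1, 1)}, dimension 1).

K has rank 1, so it is an outer product K = u v^T: every row of K is a multiple of one row vector. Reading off the entries, u = (1, 2, 1, 1) and v = (7, -3, 1, -1) (row i of K equals u_i·v^T). A rank-one matrix u v^T satisfies K u = u (v·u) and kills the (3)-dimensional subspace v^⊥, so its characteristic polynomial is lambda^3 (lambda - v·u) with v·u = tr K = 1. Hence the eigenvalues of I - K are 1 (multiplicity 3) and 1 - (1) = 0, so det(I - K) = 0. (Direct check: I - K =
[[-6, 3, -1, 1],
 [-14, 7, -2, 2],
 [-7, 3, 0, 1],
 [-7, 3, -1, 2]]
has determinant 0.) So 1 is an eigenvalue of K and (I - K) is not invertible. The finite-dimensional Fredholm alternative says: either (I - K) is invertible, or ker(I - K) ≠ {0} and then range(I - K) = ker((I - K)^*)^⊥, with dim ker(I - K) = dim ker((I - K)^*). We are in the second case, so we need both kernels. Kernel of I - K: (I - K) u = u - u (v·u) = u - u = 0, so ker(I - K) = span{u} = span{(1, 2, 1, 1)} (it is exactly 1-dimensional because rank(I - K) = 3). Kernel of the adjoint: K is real, so (I - K)^* = I - K^T = I - v u^T, and (I - v u^T) v = v - v (u·v) = 0; hence ker((I - K)^*) = span{v} = span{(7, -3, 1, -1)}. Therefore (I - K) x = y is solvable iff <y, v> = 0, i.e. iff 7y_1 - 3y_2 + y_3 - y_4 = 0. When this holds, K y = u (v·y) = 0, so (I - K) y = y and x = y is a particular solution; the full solution set is the line x = y + c·u = y + c·(1, 2, 1, 1), c ∈ C.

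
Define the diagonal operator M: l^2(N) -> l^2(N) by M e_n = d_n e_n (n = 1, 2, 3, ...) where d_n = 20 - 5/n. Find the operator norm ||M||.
||M|| = 20

For a diagonal operator on l^2 with entries d_n, ||M|| = sup_n |d_n|. Here d_1 = 15, d_2 = 35/2, ..., and d_n = 20 - 5/n increases monotonically toward 20. All terms lie in [15, 20), so |d_n| = d_n and the supremum is the limit 20, which is not attained by any individual d_n. Hence ||M|| = 20.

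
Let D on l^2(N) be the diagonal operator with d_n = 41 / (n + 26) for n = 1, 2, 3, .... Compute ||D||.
||D|| = 41/27 (attained at n = 1)

For D diagonal, ||D|| = sup_n |d_n| = sup_n 41/(n + 26). This is positive and strictly decreasing in n, so the supremum is attained at n = 1: d_1 = 41/(1 + 26) = 41/27. Hence ||D|| = 41/27.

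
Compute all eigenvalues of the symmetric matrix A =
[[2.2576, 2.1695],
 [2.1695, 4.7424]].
sigma(A) ≈ {1, 6}

A is real symmetric, so its spectrum consists of real eigenvalues. Expanding the characteristic polynomial of the displayed matrix gives
  det(λ I - A) = p(λ) = λ^2 + (-7)λ + (6).
Solving p(λ) = 0 yields eigenvalues ≈ 1, 6. (A is shown rounded to 4 decimals, so these recover the underlying integer eigenvalues to within that precision.)
Verification: the trace of A = 7 equals the sum of eigenvalues 7, and det(A) ≈ 5.9997 matches the eigenvalue product 6.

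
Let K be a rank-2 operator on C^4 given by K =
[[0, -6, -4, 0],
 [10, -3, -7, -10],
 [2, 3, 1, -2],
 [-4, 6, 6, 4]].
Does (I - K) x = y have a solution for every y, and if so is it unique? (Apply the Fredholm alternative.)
(I - K) is invertible (det(I - K) = 149 ≠ 0), so for every y in C^4 the equation (I - K) x = y has a unique solution.

K has rank 2 and factors as K = U V^T = u1 v1^T + u2 v2^T with u1 = (-1, 2, 1, 0), v1 = (2, 3, 1, -2), u2 = (-1, -3, 0, 2), v2 = (-2, 3, 3, 2) (multiplying out reproduces the displayed K). The nonzero eigenvalues of U V^T coincide with those of the 2 x 2 matrix G = V^T U = [[v1·u1, v1·u2], [v2·u1, v2·u2]] = [[5, -15], [11, -3]], and by the Sylvester determinant identity det(I_4 - U V^T) = det(I_2 - V^T U) = det([[-4, 15], [-11, 4]]) = (-4)(4) - (15)(-11) = 149. (Direct check: I - K =
[[1, 6, 4, 0],
 [-10, 4, 7, 10],
 [-2, -3, 0, 2],
 [4, -6, -6, -3]]
has determinant 149.) The finite-dimensional Fredholm alternative says: either (I - K) is invertible, or ker(I - K) ≠ {0} and then range(I - K) = ker((I - K)^*)^⊥, with dim ker(I - K) = dim ker((I - K)^*). Since det(I - K) ≠ 0, 1 is not an eigenvalue of K and ker(I - K) = {0}, so we are in the first case: for every y there is a unique x = (I - K)^(-1) y. (Explicitly, by the Woodbury identity, (I - U V^T)^(-1) = I + U (I_2 - G)^(-1) V^T.)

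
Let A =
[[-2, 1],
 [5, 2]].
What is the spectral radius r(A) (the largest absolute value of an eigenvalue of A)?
r(A) = 3

The eigenvalues of A are the roots of its characteristic polynomial. With M = A (coefficients from the trace and determinant):
  p(λ) = det(λ I - M) = λ^2 - 9.
For λ^2 - 9 the discriminant is 36. It is a perfect square (6^2), so the roots are rational: λ = (0 ± 6)/2 = 3, -3.
Thus the eigenvalues (to 4 decimals) are 3 (modulus 3); -3 (modulus 3). The spectral radius is the largest modulus: r(A) = 3. (Cross-check: r(A) ≤ ||A||_2 ≈ 5.6056; equality holds whenever A is normal, though it can also hold for some non-normal A.)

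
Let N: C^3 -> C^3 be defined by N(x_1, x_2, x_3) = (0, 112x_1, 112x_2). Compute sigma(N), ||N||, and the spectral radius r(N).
sigma(N) = {0}; ||N|| = 112; r(N) = 0. (N is nilpotent with N^3 = 0.)

On C^3, N is a strictly lower-triangular matrix with 112 on the subdiagonal and zeros elsewhere, so its characteristic polynomial is lambda^3 and every eigenvalue is 0: sigma(N) = {0}. For the operator norm, N e_i = 112e_{i+1} for i = 1, ..., 2 and N e_3 = 0, so the singular values of N are 112 (with multiplicity 2) and 0; hence ||N|| = 112. The spectral radius r(N) = max|lambda| = 0. Note ||N|| > r(N) — characteristic of non-normal nilpotent operators. Indeed N^3 = 0.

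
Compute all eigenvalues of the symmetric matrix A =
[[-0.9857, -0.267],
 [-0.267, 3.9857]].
sigma(A) ≈ {-1, 4}

A is real symmetric, so its spectrum consists of real eigenvalues. Expanding the characteristic polynomial of the displayed matrix gives
  det(λ I - A) = p(λ) = λ^2 + (-3)λ + (-4).
Solving p(λ) = 0 yields eigenvalues ≈ -1, 4. (A is shown rounded to 4 decimals, so these recover the underlying integer eigenvalues to within that precision.)
Verification: the trace of A = 3 equals the sum of eigenvalues 3, and det(A) ≈ -4.0000 matches the eigenvalue product -4.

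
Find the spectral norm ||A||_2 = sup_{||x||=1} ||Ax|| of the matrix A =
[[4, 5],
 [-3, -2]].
||A||_2 = sqrt((54 + sqrt(2720))/2) ≈ 7.2854 (= sqrt(largest eigenvalue of A^T A))

||A||_2 = sigma_max(A) = sqrt(lambda_max(A^T A)). Form the symmetric matrix M = A^T A =
[[25, 26],
 [26, 29]].
Its characteristic polynomial (trace, determinant of M give the coefficients) is
  p(λ) = det(λ I - M) = λ^2 - 54λ + 49.
For λ^2 - 54λ + 49 the discriminant is 2720. It is nonnegative but not a perfect square, so the roots are real and irrational: λ = (54 ± sqrt(2720))/2 ≈ 53.0768, 0.9232.
So the eigenvalues of A^T A are ≈ 0.9232, 53.0768 (all ≥ 0, as they must be for A^T A). The largest is λ_max = (54 + sqrt(2720))/2 ≈ 53.0768, hence ||A||_2 = sqrt(λ_max) = sqrt((54 + sqrt(2720))/2) ≈ 7.2854.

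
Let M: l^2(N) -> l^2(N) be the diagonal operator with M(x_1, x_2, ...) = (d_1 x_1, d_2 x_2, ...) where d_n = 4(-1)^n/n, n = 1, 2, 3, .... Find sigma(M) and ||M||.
sigma(M) = {4(-1)^n/n : n ≥ 1} ∪ {0}; ||M|| = 4

A bounded diagonal operator on l^2 with diagonal entries d_n has spectrum equal to the closure of {d_n : n ≥ 1}: every d_n is an eigenvalue (with eigenvector e_n), so {d_n} ⊂ sigma(M); the spectrum is closed, so its closure is too; and for lambda not in the closure, (M - lambda I) has bounded inverse (the diagonal entries 1/(d_n - lambda) are bounded). For our sequence d_n = 4(-1)^n/n, n = 1, 2, 3, ...:
  - {d_n} = {4(-1)^n/n : n ≥ 1}; the only limit point is 0
  - closure = {4(-1)^n/n : n ≥ 1} ∪ {0}
For the norm: a diagonal operator has ||M|| = sup_n |d_n|. Here |d_n| = 4/n is decreasing, so sup_n |d_n| = |d_1| = 4. So ||M|| = 4.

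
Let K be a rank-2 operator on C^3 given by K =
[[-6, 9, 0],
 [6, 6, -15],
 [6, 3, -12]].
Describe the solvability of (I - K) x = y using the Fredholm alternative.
(I - K) is invertible (det(I - K) = -32 ≠ 0), so for every y in C^3 the equation (I - K) x = y has a unique solution.

K has rank 2 and factors as K = U V^T = u1 v1^T + u2 v2^T with u1 = (-2, -3, -2), v1 = (0, -3, 3), u2 = (3, -3, -3), v2 = (-2, 1, 2) (multiplying out reproduces the displayed K). The nonzero eigenvalues of U V^T coincide with those of the 2 x 2 matrix G = V^T U = [[v1·u1, v1·u2], [v2·u1, v2·u2]] = [[3, 0], [-3, -15]], and by the Sylvester determinant identity det(I_3 - U V^T) = det(I_2 - V^T U) = det([[-2, 0], [3, 16]]) = (-2)(16) - (0)(3) = -32. (Direct check: I - K =
[[7, -9, 0],
 [-6, -5, 15],
 [-6, -3, 13]]
has determinant -32.) The finite-dimensional Fredholm alternative says: either (I - K) is invertible, or ker(I - K) ≠ {0} and then range(I - K) = ker((I - K)^*)^⊥, with dim ker(I - K) = dim ker((I - K)^*). Since det(I - K) ≠ 0, 1 is not an eigenvalue of K and ker(I - K) = {0}, so we are in the first case: for every y there is a unique x = (I - K)^(-1) y. (Explicitly, by the Woodbury identity, (I - U V^T)^(-1) = I + U (I_2 - G)^(-1) V^T.)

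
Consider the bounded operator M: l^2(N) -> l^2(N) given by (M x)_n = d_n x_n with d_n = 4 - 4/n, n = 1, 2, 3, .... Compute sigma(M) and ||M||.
sigma(M) = {4 - 4/n : n ≥ 1} ∪ {4}; ||M|| = 4

A bounded diagonal operator on l^2 with diagonal entries d_n has spectrum equal to the closure of {d_n : n ≥ 1}: every d_n is an eigenvalue (with eigenvector e_n), so {d_n} ⊂ sigma(M); the spectrum is closed, so its closure is too; and for lambda not in the closure, (M - lambda I) has bounded inverse (the diagonal entries 1/(d_n - lambda) are bounded). For our sequence d_n = 4 - 4/n, n = 1, 2, 3, ...:
  - {d_n} = {4 - 4/n : n ≥ 1}; the only limit point is 4
  - closure = {4 - 4/n : n ≥ 1} ∪ {4}
For the norm: a diagonal operator has ||M|| = sup_n |d_n|. Here d_n = 4 - 4/n increases monotonically from d_1 = 0 toward 4, with all terms in [0, 4); so sup_n |d_n| = 4 (the supremum is the limit, not attained). So ||M|| = 4.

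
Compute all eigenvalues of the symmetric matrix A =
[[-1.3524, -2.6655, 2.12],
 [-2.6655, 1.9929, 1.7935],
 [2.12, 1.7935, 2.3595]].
sigma(A) ≈ {-4, 3, 4}

A is real symmetric, so its spectrum consists of real eigenvalues. Expanding the characteristic polynomial of the displayed matrix gives
  det(λ I - A) = p(λ) = λ^3 + (-3)λ^2 + (-16)λ + (48).
Solving p(λ) = 0 yields eigenvalues ≈ -4, 3, 4. (A is shown rounded to 4 decimals, so these recover the underlying integer eigenvalues to within that precision.)
Verification: the trace of A = 3 equals the sum of eigenvalues 3, and det(A) ≈ -47.9996 matches the eigenvalue product -48.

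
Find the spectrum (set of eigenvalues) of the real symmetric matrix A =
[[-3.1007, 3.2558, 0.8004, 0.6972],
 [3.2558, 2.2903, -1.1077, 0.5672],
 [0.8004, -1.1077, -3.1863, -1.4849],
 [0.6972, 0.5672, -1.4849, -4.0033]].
sigma(A) ≈ {-6, -4, -2, 4}

A is real symmetric, so its spectrum consists of real eigenvalues. Expanding the characteristic polynomial of the displayed matrix gives
  det(λ I - A) = p(λ) = λ^4 + (8)λ^3 + (-4)λ^2 + (-128)λ + (-192.0037).
Solving p(λ) = 0 yields eigenvalues ≈ -6, -4, -2, 4. (A is shown rounded to 4 decimals, so these recover the underlying integer eigenvalues to within that precision.)
Verification: the trace of A = -8 equals the sum of eigenvalues -8, and det(A) ≈ -192.0037 matches the eigenvalue product -192.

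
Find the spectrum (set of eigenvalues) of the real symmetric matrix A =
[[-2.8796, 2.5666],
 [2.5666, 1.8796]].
sigma(A) ≈ {-4, 3}

A is real symmetric, so its spectrum consists of real eigenvalues. Expanding the characteristic polynomial of the displayed matrix gives
  det(λ I - A) = p(λ) = λ^2 + (1)λ + (-12).
Solving p(λ) = 0 yields eigenvalues ≈ -4, 3. (A is shown rounded to 4 decimals, so these recover the underlying integer eigenvalues to within that precision.)
Verification: the trace of A = -1 equals the sum of eigenvalues -1, and det(A) ≈ -11.9999 matches the eigenvalue product -12.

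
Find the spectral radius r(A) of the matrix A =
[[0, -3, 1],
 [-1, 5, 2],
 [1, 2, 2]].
r(A) ≈ 6.1786

The eigenvalues of A are the roots of its characteristic polynomial. With M = A (coefficients from the trace, the sum of principal 2x2 minors, and det A):
  p(λ) = det(λ I - M) = λ^3 - 7λ^2 + 2λ + 19.
No integer candidate from the rational root theorem (±divisors of 19) is a root, so the roots are irrational. The cubic discriminant is Δ = 11697 > 0, so there are three distinct real roots. p(-2) = -21 and p(-1) = 9 have opposite signs, so a root lies in (-2, -1); Newton's method refines it to λ ≈ -1.3904. p(2) = 3 and p(3) = -11 have opposite signs, so a root lies in (2, 3); Newton's method refines it to λ ≈ 2.2118. p(6) = -5 and p(7) = 33 have opposite signs, so a root lies in (6, 7); Newton's method refines it to λ ≈ 6.1786. Check (Vieta): the three roots sum to 7, matching tr M = 7.
Thus the eigenvalues (to 4 decimals) are -1.3904 (modulus 1.3904); 2.2118 (modulus 2.2118); 6.1786 (modulus 6.1786). The spectral radius is the largest modulus: r(A) ≈ 6.1786. (Cross-check: r(A) ≤ ||A||_2 ≈ 6.4733; equality holds whenever A is normal, though it can also hold for some non-normal A.)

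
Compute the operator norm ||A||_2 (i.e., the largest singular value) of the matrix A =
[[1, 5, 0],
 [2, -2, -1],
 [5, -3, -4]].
||A||_2 ≈ 7.894 (= sqrt(largest eigenvalue of A^T A))

||A||_2 = sigma_max(A) = sqrt(lambda_max(A^T A)). Form the symmetric matrix M = A^T A =
[[30, -14, -22],
 [-14, 38, 14],
 [-22, 14, 17]].
Its characteristic polynomial (trace, sum of principal 2x2 minors, determinant of M give the coefficients) is
  p(λ) = det(λ I - M) = λ^3 - 85λ^2 + 1420λ - 400.
No integer candidate from the rational root theorem (±divisors of 400) is a root, so the roots are irrational. The cubic discriminant is Δ = 2997458000 > 0, so there are three distinct real roots. p(0) = -400 and p(1) = 936 have opposite signs, so a root lies in (0, 1); Newton's method refines it to λ ≈ 0.2866. p(22) = 348 and p(23) = -538 have opposite signs, so a root lies in (22, 23); Newton's method refines it to λ ≈ 22.3975. p(62) = -772 and p(63) = 1742 have opposite signs, so a root lies in (62, 63); Newton's method refines it to λ ≈ 62.3159. Check (Vieta): the three roots sum to 85, matching tr M = 85.
So the eigenvalues of A^T A are ≈ 0.2866, 22.3975, 62.3159 (all ≥ 0, as they must be for A^T A). The largest is λ_max ≈ 62.3159, hence ||A||_2 = sqrt(λ_max) ≈ 7.894.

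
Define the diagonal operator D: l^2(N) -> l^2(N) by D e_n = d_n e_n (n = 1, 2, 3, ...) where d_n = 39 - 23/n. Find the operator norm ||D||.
||D|| = 39

For a diagonal operator on l^2 with entries d_n, ||D|| = sup_n |d_n|. Here d_1 = 16, d_2 = 55/2, ..., and d_n = 39 - 23/n increases monotonically toward 39. All terms lie in [16, 39), so |d_n| = d_n and the supremum is the limit 39, which is not attained by any individual d_n. Hence ||D|| = 39.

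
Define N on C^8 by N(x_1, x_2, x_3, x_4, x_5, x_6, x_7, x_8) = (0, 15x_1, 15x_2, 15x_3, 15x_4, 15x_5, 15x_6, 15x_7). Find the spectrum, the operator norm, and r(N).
sigma(N) = {0}; ||N|| = 15; r(N) = 0. (N is nilpotent with N^8 = 0.)

On C^8, N is a strictly lower-triangular matrix with 15 on the subdiagonal and zeros elsewhere, so its characteristic polynomial is lambda^8 and every eigenvalue is 0: sigma(N) = {0}. For the operator norm, N e_i = 15e_{i+1} for i = 1, ..., 7 and N e_8 = 0, so the singular values of N are 15 (with multiplicity 7) and 0; hence ||N|| = 15. The spectral radius r(N) = max|lambda| = 0. Note ||N|| > r(N) — characteristic of non-normal nilpotent operators. Indeed N^8 = 0.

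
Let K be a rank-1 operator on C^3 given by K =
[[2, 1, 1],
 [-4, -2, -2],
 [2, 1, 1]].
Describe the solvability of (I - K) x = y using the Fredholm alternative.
(I - K) is singular (det(I - K) = 0, i.e. 1 ∈ sigma(K)). (I - K) x = y is solvable iff y ⊥ ker((I - K)^*) = span{(2, 1, 1)}, i.e. iff 2y_1 + y_2 + y_3 = 0. When solvable, the solutions are x = y + c·(1, -2, 1), c arbitrary (ker(I - K) = span{(1, -2, 1)}, dimension 1).

K has rank 1, so it is an outer product K = u v^T: every row of K is a multiple of one row vector. Reading off the entries, u = (1, -2, 1) and v = (2, 1, 1) (row i of K equals u_i·v^T). A rank-one matrix u v^T satisfies K u = u (v·u) and kills the (2)-dimensional subspace v^⊥, so its characteristic polynomial is lambda^2 (lambda - v·u) with v·u = tr K = 1. Hence the eigenvalues of I - K are 1 (multiplicity 2) and 1 - (1) = 0, so det(I - K) = 0. (Direct check: I - K =
[[-1, -1, -1],
 [4, 3, 2],
 [-2, -1, 0]]
has determinant 0.) So 1 is an eigenvalue of K and (I - K) is not invertible. The finite-dimensional Fredholm alternative says: either (I - K) is invertible, or ker(I - K) ≠ {0} and then range(I - K) = ker((I - K)^*)^⊥, with dim ker(I - K) = dim ker((I - K)^*). We are in the second case, so we need both kernels. Kernel of I - K: (I - K) u = u - u (v·u) = u - u = 0, so ker(I - K) = span{u} = span{(1, -2, 1)} (it is exactly 1-dimensional because rank(I - K) = 2). Kernel of the adjoint: K is real, so (I - K)^* = I - K^T = I - v u^T, and (I - v u^T) v = v - v (u·v) = 0; hence ker((I - K)^*) = span{v} = span{(2, 1, 1)}. Therefore (I - K) x = y is solvable iff <y, v> = 0, i.e. iff 2y_1 + y_2 + y_3 = 0. When this holds, K y = u (v·y) = 0, so (I - K) y = y and x = y is a particular solution; the full solution set is the line x = y + c·u = y + c·(1, -2, 1), c ∈ C.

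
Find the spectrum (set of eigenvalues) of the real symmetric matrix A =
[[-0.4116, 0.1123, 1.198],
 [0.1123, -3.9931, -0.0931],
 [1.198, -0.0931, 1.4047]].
sigma(A) ≈ {-4, -1, 2}

A is real symmetric, so its spectrum consists of real eigenvalues. Expanding the characteristic polynomial of the displayed matrix gives
  det(λ I - A) = p(λ) = λ^3 + (3)λ^2 + (-6)λ + (-8).
Solving p(λ) = 0 yields eigenvalues ≈ -4, -1, 2. (A is shown rounded to 4 decimals, so these recover the underlying integer eigenvalues to within that precision.)
Verification: the trace of A = -3 equals the sum of eigenvalues -3, and det(A) ≈ 8.0004 matches the eigenvalue product 8.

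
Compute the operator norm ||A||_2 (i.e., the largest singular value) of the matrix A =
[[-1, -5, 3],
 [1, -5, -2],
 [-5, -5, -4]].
||A||_2 ≈ 9.5862 (= sqrt(largest eigenvalue of A^T A))

||A||_2 = sigma_max(A) = sqrt(lambda_max(A^T A)). Form the symmetric matrix M = A^T A =
[[27, 25, 15],
 [25, 75, 15],
 [15, 15, 29]].
Its characteristic polynomial (trace, sum of principal 2x2 minors, determinant of M give the coefficients) is
  p(λ) = det(λ I - M) = λ^3 - 131λ^2 + 3908λ - 28900.
No integer candidate from the rational root theorem (±divisors of 28900) is a root, so the roots are irrational. The cubic discriminant is Δ = 7236957456 > 0, so there are three distinct real roots. p(11) = -432 and p(12) = 860 have opposite signs, so a root lies in (11, 12); Newton's method refines it to λ ≈ 11.3181. p(27) = 800 and p(28) = -228 have opposite signs, so a root lies in (27, 28); Newton's method refines it to λ ≈ 27.7861. p(91) = -4512 and p(92) = 540 have opposite signs, so a root lies in (91, 92); Newton's method refines it to λ ≈ 91.8958. Check (Vieta): the three roots sum to 131, matching tr M = 131.
So the eigenvalues of A^T A are ≈ 11.3181, 27.7861, 91.8958 (all ≥ 0, as they must be for A^T A). The largest is λ_max ≈ 91.8958, hence ||A||_2 = sqrt(λ_max) ≈ 9.5862.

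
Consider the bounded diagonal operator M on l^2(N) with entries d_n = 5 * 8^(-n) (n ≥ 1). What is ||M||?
||M|| = 5/8 (attained at n = 1)

For M diagonal, ||M|| = sup_n |d_n|. The sequence d_n = 5 * 8^(-n) is positive and strictly decreasing (ratio 8^(-1) < 1), so the supremum is d_1 = 5/8. Hence ||M|| = 5/8.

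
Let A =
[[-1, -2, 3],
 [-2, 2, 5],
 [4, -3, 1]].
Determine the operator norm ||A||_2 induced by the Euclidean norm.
||A||_2 ≈ 6.4801 (= sqrt(largest eigenvalue of A^T A))

||A||_2 = sigma_max(A) = sqrt(lambda_max(A^T A)). Form the symmetric matrix M = A^T A =
[[21, -14, -9],
 [-14, 17, 1],
 [-9, 1, 35]].
Its characteristic polynomial (trace, sum of principal 2x2 minors, determinant of M give the coefficients) is
  p(λ) = det(λ I - M) = λ^3 - 73λ^2 + 1409λ - 4489.
No integer candidate from the rational root theorem (±divisors of 4489) is a root, so the roots are irrational. The cubic discriminant is Δ = 172300528 > 0, so there are three distinct real roots. p(3) = -892 and p(4) = 43 have opposite signs, so a root lies in (3, 4); Newton's method refines it to λ ≈ 3.9509. p(27) = 20 and p(28) = -317 have opposite signs, so a root lies in (27, 28); Newton's method refines it to λ ≈ 27.0579. p(41) = -512 and p(42) = 5 have opposite signs, so a root lies in (41, 42); Newton's method refines it to λ ≈ 41.9912. Check (Vieta): the three roots sum to 73, matching tr M = 73.
So the eigenvalues of A^T A are ≈ 3.9509, 27.0579, 41.9912 (all ≥ 0, as they must be for A^T A). The largest is λ_max ≈ 41.9912, hence ||A||_2 = sqrt(λ_max) ≈ 6.4801.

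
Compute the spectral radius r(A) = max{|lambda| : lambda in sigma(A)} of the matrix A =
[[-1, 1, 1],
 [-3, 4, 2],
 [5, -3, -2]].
r(A) ≈ 2.5758

The eigenvalues of A are the roots of its characteristic polynomial. With M = A (coefficients from the trace, the sum of principal 2x2 minors, and det A):
  p(λ) = det(λ I - M) = λ^3 - λ^2 - 6λ + 5.
No integer candidate from the rational root theorem (±divisors of 5) is a root, so the roots are irrational. The cubic discriminant is Δ = 785 > 0, so there are three distinct real roots. p(-3) = -13 and p(-2) = 5 have opposite signs, so a root lies in (-3, -2); Newton's method refines it to λ ≈ -2.3885. p(0) = 5 and p(1) = -1 have opposite signs, so a root lies in (0, 1); Newton's method refines it to λ ≈ 0.8127. p(2) = -3 and p(3) = 5 have opposite signs, so a root lies in (2, 3); Newton's method refines it to λ ≈ 2.5758. Check (Vieta): the three roots sum to 1, matching tr M = 1.
Thus the eigenvalues (to 4 decimals) are -2.3885 (modulus 2.3885); 0.8127 (modulus 0.8127); 2.5758 (modulus 2.5758). The spectral radius is the largest modulus: r(A) ≈ 2.5758. (Cross-check: r(A) ≤ ||A||_2 ≈ 8.2234; equality holds whenever A is normal, though it can also hold for some non-normal A.)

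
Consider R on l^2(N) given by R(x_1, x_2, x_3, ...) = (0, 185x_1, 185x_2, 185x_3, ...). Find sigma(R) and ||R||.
sigma(R) = closed disk {z in C : |z| ≤ 185}; ||R|| = 185

Note R = 185·U where U is the unit right shift (U x)_k = x_{k-1} (with x_0 := 0); so ||R|| = 185||U|| and sigma(R) = 185·sigma(U). ||R x||^2 = sum_{k≥1} |185x_k|^2 = 34225||x||^2, so ||R|| = 185 and sigma(R) ⊂ {|z| ≤ 185}. For any |lambda| < 185, the equation (R - lambda I) x = 0 forces x_1 = 0, then 185x_k = lambda x_{k+1} ⇒ x = 0, so R has no eigenvalues. But (R - lambda I) is not surjective for |lambda| < 185: solving (R - lambda I) x = e_1 would require x_n proportional to (lambda/185)^(-n), which is not in l^2. So every |lambda| < 185 lies in the residual spectrum. The boundary |lambda| = 185 is in the approximate point spectrum (the spectrum is closed). Hence sigma(R) is the closed disk of radius 185.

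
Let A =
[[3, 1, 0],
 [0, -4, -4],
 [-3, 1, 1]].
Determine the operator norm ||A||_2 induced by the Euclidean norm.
||A||_2 = sqrt((35 + sqrt(1193))/2) ≈ 5.8966 (= sqrt(largest eigenvalue of A^T A))

||A||_2 = sigma_max(A) = sqrt(lambda_max(A^T A)). Form the symmetric matrix M = A^T A =
[[18, 0, -3],
 [0, 18, 17],
 [-3, 17, 17]].
Its characteristic polynomial (trace, sum of principal 2x2 minors, determinant of M give the coefficients) is
  p(λ) = det(λ I - M) = λ^3 - 53λ^2 + 638λ - 144.
By the rational root theorem any rational root is an integer divisor of 144. Testing λ = 18: p(18) = 5832 - 17172 + 11484 - 144 = 0, so λ = 18 is a root. Dividing out (λ - 18) leaves p(λ) = (λ - 18)(λ^2 - 35λ + 8). For λ^2 - 35λ + 8 the discriminant is 1193. It is nonnegative but not a perfect square, so the roots are real and irrational: λ = (35 ± sqrt(1193))/2 ≈ 34.7699, 0.2301.
So the eigenvalues of A^T A are ≈ 0.2301, 18, 34.7699 (all ≥ 0, as they must be for A^T A). The largest is λ_max = (35 + sqrt(1193))/2 ≈ 34.7699, hence ||A||_2 = sqrt(λ_max) = sqrt((35 + sqrt(1193))/2) ≈ 5.8966.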